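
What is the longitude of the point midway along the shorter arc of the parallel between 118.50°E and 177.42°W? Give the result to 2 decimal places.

150.54°E

Signed shortest Δλ from +118.50° to -177.42° is +64.08°.
Midpoint longitude = +118.50° + (+64.08°)/2 = +118.50° + 32.04° = +150.54°.
(The naïve average (+118.50 + -177.42)/2 = -29.46° is on the wrong side of the globe.)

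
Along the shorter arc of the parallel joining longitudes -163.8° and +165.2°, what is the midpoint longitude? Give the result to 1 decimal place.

Signed shortest Δλ from -163.8° to +165.2° is -31.0°.
Midpoint longitude = -163.8° + (-31.0°)/2 = -163.8° − 15.5° = -179.3°.
(The naïve average (-163.8 + +165.2)/2 = 0.7° is on the wrong side of the globe.)

-179.3°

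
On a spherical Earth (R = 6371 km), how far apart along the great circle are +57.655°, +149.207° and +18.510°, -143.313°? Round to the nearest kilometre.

6944 km

Δλ = -143.313 − 149.207 = -292.520°; wrapped into (−180°, 180°]: 67.480°.
Δφ = 18.510 − 57.655 = -39.145°.
a = sin²(Δφ/2) + cos φ₁ · cos φ₂ · sin²(Δλ/2) = 0.268737.
c = 2·atan2(√a, √(1−a)) = 1.08995 rad → d = 6371·c ≈ 6944.10 km.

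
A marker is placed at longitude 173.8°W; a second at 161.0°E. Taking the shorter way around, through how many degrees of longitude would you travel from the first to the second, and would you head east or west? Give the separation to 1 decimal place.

Raw difference: 161.0 − -173.8 = 334.8°.
Normalise into (−180°, 180°]: 334.8° − 360° = -25.2°.
Negative ⇒ the second point lies to the west; separation 25.2°.

25.2° west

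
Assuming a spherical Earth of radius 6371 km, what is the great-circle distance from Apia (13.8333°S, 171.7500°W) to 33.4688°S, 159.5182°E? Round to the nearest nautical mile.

1959 nmi

Δλ = 159.5182 − -171.7500 = 331.2682°; wrapped into (−180°, 180°]: -28.7318°.
Δφ = -33.4688 − -13.8333 = -19.6355°.
a = sin²(Δφ/2) + cos φ₁ · cos φ₂ · sin²(Δλ/2) = 0.078939.
c = 2·atan2(√a, √(1−a)) = 0.56959 rad → d = 6371·c ≈ 3628.85 km ≈ 1959.42 nmi.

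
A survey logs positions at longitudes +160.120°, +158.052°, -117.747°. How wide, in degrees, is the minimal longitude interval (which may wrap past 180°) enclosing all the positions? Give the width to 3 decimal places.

84.201°

Sort the longitudes: -117.747°, +158.052°, +160.120°.
Eastward gaps between consecutive values (wrapping around): 275.799°, 2.068°, 82.133°.
Largest gap = 275.799° ⇒ minimal covering band is its complement: 360° − 275.799° = 84.201°.
Band runs from +158.052° eastward to -117.747°, crossing the antimeridian.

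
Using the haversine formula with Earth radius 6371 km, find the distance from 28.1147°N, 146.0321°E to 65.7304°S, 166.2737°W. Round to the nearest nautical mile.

Δλ = -166.2737 − 146.0321 = -312.3058°; wrapped into (−180°, 180°]: 47.6942°.
Δφ = -65.7304 − 28.1147 = -93.8451°.
a = sin²(Δφ/2) + cos φ₁ · cos φ₂ · sin²(Δλ/2) = 0.592788.
c = 2·atan2(√a, √(1−a)) = 1.75745 rad → d = 6371·c ≈ 11196.74 km ≈ 6045.75 nmi.

6046 nmi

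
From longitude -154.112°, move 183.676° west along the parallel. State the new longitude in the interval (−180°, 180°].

+22.212°

Start at -154.112°; shift −183.676° → -337.788°.
-337.788° lies outside (−180°, 180°]; add 360° → +22.212°.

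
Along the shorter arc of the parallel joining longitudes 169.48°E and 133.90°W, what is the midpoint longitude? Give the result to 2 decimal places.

Signed shortest Δλ from +169.48° to -133.90° is +56.62°.
Midpoint longitude = +169.48° + (+56.62°)/2 = +169.48° + 28.31° = +197.79°.
Normalise into (−180°, 180°]: -162.21°.
(The naïve average (+169.48 + -133.90)/2 = 17.79° is on the wrong side of the globe.)

162.21°W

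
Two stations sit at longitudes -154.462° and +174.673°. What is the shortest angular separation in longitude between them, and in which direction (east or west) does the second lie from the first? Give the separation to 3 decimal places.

30.865° west

Raw difference: 174.673 − -154.462 = 329.135°.
Normalise into (−180°, 180°]: 329.135° − 360° = -30.865°.
Negative ⇒ the second point lies to the west; separation 30.865°.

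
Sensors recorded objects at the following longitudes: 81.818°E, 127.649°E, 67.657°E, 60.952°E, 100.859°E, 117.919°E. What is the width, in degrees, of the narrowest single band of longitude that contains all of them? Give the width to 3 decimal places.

66.697°

Sort the longitudes: +60.952°, +67.657°, +81.818°, +100.859°, +117.919°, +127.649°.
Eastward gaps between consecutive values (wrapping around): 6.705°, 14.161°, 19.041°, 17.060°, 9.730°, 293.303°.
Largest gap = 293.303° ⇒ minimal covering band is its complement: 360° − 293.303° = 66.697°.
Band runs from +60.952° eastward to +127.649°.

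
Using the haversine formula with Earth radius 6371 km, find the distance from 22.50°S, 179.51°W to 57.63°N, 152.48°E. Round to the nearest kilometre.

Δλ = 152.48 − -179.51 = 331.99°; wrapped into (−180°, 180°]: -28.01°.
Δφ = 57.63 − -22.50 = 80.13°.
a = sin²(Δφ/2) + cos φ₁ · cos φ₂ · sin²(Δλ/2) = 0.443262.
c = 2·atan2(√a, √(1−a)) = 1.45708 rad → d = 6371·c ≈ 9283.03 km.

9283 km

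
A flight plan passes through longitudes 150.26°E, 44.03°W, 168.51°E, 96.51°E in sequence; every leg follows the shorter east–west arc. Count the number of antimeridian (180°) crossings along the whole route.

Leg 1: +150.26° → -44.03°, shortest Δλ = 165.71° (east) — crosses 180°.
Leg 2: -44.03° → +168.51°, shortest Δλ = -147.46° (west) — crosses 180°.
Leg 3: +168.51° → +96.51°, shortest Δλ = -72.0° (west) — does not cross 180°.
Total crossings: 2.

2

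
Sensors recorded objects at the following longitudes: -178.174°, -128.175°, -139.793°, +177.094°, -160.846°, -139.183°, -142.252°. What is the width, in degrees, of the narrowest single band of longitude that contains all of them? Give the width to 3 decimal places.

54.731°

Sort the longitudes: -178.174°, -160.846°, -142.252°, -139.793°, -139.183°, -128.175°, +177.094°.
Eastward gaps between consecutive values (wrapping around): 17.328°, 18.594°, 2.459°, 0.610°, 11.008°, 305.269°, 4.732°.
Largest gap = 305.269° ⇒ minimal covering band is its complement: 360° − 305.269° = 54.731°.
Band runs from +177.094° eastward to -128.175°, crossing the antimeridian.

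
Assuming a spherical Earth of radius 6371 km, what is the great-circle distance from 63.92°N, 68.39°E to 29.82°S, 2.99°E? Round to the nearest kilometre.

11868 km

Δλ = 2.99 − 68.39 = -65.40°.
Δφ = -29.82 − 63.92 = -93.74°.
a = sin²(Δφ/2) + cos φ₁ · cos φ₂ · sin²(Δλ/2) = 0.643934.
c = 2·atan2(√a, √(1−a)) = 1.86280 rad → d = 6371·c ≈ 11867.88 km.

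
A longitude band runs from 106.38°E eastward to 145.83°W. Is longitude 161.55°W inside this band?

Yes

Band width going east from +106.38° to -145.83°: ((-145.83 − 106.38) mod 360) = 107.79°.
Offset of -161.55° east of the west edge: ((-161.55 − 106.38) mod 360) = 92.07°.
92.07° ≤ 107.79° ⇒ inside.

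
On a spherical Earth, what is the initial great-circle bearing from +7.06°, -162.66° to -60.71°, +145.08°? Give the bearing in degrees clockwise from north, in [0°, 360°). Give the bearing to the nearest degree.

Δλ = 145.08 − -162.66 = 307.74°; wrapped into (−180°, 180°]: -52.26°.
θ = atan2( sin Δλ · cos φ₂ , cos φ₁ · sin φ₂ − sin φ₁ · cos φ₂ · cos Δλ )
  = atan2(-0.38688, -0.90235) = -156.793° → normalised to [0°, 360°): 203.207°.

203°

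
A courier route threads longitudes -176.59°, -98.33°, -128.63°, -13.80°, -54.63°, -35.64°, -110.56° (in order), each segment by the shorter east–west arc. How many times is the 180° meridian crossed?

Leg 1: -176.59° → -98.33°, shortest Δλ = 78.26° (east) — does not cross 180°.
Leg 2: -98.33° → -128.63°, shortest Δλ = -30.3° (west) — does not cross 180°.
Leg 3: -128.63° → -13.80°, shortest Δλ = 114.83° (east) — does not cross 180°.
Leg 4: -13.80° → -54.63°, shortest Δλ = -40.83° (west) — does not cross 180°.
Leg 5: -54.63° → -35.64°, shortest Δλ = 18.99° (east) — does not cross 180°.
Leg 6: -35.64° → -110.56°, shortest Δλ = -74.92° (west) — does not cross 180°.
Total crossings: 0.

0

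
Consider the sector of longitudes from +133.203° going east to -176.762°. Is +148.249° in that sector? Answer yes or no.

Yes

Band width going east from +133.203° to -176.762°: ((-176.762 − 133.203) mod 360) = 50.035°.
Offset of +148.249° east of the west edge: ((148.249 − 133.203) mod 360) = 15.046°.
15.046° ≤ 50.035° ⇒ inside.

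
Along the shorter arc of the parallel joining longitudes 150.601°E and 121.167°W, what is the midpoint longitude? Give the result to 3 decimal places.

165.283°W

Signed shortest Δλ from +150.601° to -121.167° is +88.232°.
Midpoint longitude = +150.601° + (+88.232°)/2 = +150.601° + 44.116° = +194.717°.
Normalise into (−180°, 180°]: -165.283°.
(The naïve average (+150.601 + -121.167)/2 = 14.717° is on the wrong side of the globe.)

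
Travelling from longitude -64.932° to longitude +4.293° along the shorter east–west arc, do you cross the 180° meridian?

No

Signed shortest Δλ = ((4.293 − -64.932 + 180) mod 360) − 180 = 69.225°.
Going east by 69.225° from -64.932° reaches +4.293° without touching 180°.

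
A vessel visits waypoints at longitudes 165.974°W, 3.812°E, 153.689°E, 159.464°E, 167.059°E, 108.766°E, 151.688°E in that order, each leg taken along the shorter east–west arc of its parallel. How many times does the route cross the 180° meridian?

0

Leg 1: -165.974° → +3.812°, shortest Δλ = 169.786° (east) — does not cross 180°.
Leg 2: +3.812° → +153.689°, shortest Δλ = 149.877° (east) — does not cross 180°.
Leg 3: +153.689° → +159.464°, shortest Δλ = 5.775° (east) — does not cross 180°.
Leg 4: +159.464° → +167.059°, shortest Δλ = 7.595° (east) — does not cross 180°.
Leg 5: +167.059° → +108.766°, shortest Δλ = -58.293° (west) — does not cross 180°.
Leg 6: +108.766° → +151.688°, shortest Δλ = 42.922° (east) — does not cross 180°.
Total crossings: 0.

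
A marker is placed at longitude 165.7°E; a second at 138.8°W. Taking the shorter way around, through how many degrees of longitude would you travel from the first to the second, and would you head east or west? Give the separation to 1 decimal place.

55.5° east

Raw difference: -138.8 − 165.7 = -304.5°.
Normalise into (−180°, 180°]: -304.5° + 360° = 55.5°.
Positive ⇒ the second point lies to the east; separation 55.5°.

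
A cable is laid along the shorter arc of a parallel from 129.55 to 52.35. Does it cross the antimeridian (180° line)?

Signed shortest Δλ = ((52.35 − 129.55 + 180) mod 360) − 180 = -77.2°.
Going west by 77.2° from +129.55° reaches +52.35° without touching 180°.

No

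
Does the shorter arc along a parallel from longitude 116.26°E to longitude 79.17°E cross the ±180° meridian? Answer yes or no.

No

Signed shortest Δλ = ((79.17 − 116.26 + 180) mod 360) − 180 = -37.09°.
Going west by 37.09° from +116.26° reaches +79.17° without touching 180°.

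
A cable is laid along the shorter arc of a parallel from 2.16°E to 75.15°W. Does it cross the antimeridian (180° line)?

No

Signed shortest Δλ = ((-75.15 − 2.16 + 180) mod 360) − 180 = -77.31°.
Going west by 77.31° from +2.16° reaches -75.15° without touching 180°.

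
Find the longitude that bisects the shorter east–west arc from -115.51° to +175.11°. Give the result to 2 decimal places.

Signed shortest Δλ from -115.51° to +175.11° is -69.38°.
Midpoint longitude = -115.51° + (-69.38°)/2 = -115.51° − 34.69° = -150.20°.
(The naïve average (-115.51 + +175.11)/2 = 29.8° is on the wrong side of the globe.)

-150.20°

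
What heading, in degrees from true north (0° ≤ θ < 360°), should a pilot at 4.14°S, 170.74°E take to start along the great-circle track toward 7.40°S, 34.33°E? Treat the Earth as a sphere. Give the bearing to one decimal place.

Δλ = 34.33 − 170.74 = -136.41°.
θ = atan2( sin Δλ · cos φ₂ , cos φ₁ · sin φ₂ − sin φ₁ · cos φ₂ · cos Δλ )
  = atan2(-0.68375, -0.18031) = -104.773° → normalised to [0°, 360°): 255.227°.

255.2°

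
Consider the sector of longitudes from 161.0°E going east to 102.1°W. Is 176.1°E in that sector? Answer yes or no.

Yes

Band width going east from +161.0° to -102.1°: ((-102.1 − 161.0) mod 360) = 96.9°.
Offset of +176.1° east of the west edge: ((176.1 − 161.0) mod 360) = 15.1°.
15.1° ≤ 96.9° ⇒ inside.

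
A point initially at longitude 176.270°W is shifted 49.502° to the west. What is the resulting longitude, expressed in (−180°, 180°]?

Start at -176.270°; shift −49.502° → -225.772°.
-225.772° lies outside (−180°, 180°]; add 360° → +134.228°.

134.228°E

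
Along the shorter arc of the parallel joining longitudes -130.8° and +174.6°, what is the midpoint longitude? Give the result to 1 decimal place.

-158.1°

Signed shortest Δλ from -130.8° to +174.6° is -54.6°.
Midpoint longitude = -130.8° + (-54.6°)/2 = -130.8° − 27.3° = -158.1°.
(The naïve average (-130.8 + +174.6)/2 = 21.9° is on the wrong side of the globe.)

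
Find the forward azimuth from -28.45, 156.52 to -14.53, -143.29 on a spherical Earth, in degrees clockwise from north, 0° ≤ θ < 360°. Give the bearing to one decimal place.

89.4°

Δλ = -143.29 − 156.52 = -299.81°; wrapped into (−180°, 180°]: 60.19°.
θ = atan2( sin Δλ · cos φ₂ , cos φ₁ · sin φ₂ − sin φ₁ · cos φ₂ · cos Δλ )
  = atan2(0.83993, 0.00866) = 89.409° → normalised to [0°, 360°): 89.409°.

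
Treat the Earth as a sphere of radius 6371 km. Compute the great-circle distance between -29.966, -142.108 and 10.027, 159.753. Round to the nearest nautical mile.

4124 nmi

Δλ = 159.753 − -142.108 = 301.861°; wrapped into (−180°, 180°]: -58.139°.
Δφ = 10.027 − -29.966 = 39.993°.
a = sin²(Δφ/2) + cos φ₁ · cos φ₂ · sin²(Δλ/2) = 0.318327.
c = 2·atan2(√a, √(1−a)) = 1.19894 rad → d = 6371·c ≈ 7638.45 km ≈ 4124.43 nmi.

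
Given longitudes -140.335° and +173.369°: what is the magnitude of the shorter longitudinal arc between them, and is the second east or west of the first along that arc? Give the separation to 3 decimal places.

46.296° west

Raw difference: 173.369 − -140.335 = 313.704°.
Normalise into (−180°, 180°]: 313.704° − 360° = -46.296°.
Negative ⇒ the second point lies to the west; separation 46.296°.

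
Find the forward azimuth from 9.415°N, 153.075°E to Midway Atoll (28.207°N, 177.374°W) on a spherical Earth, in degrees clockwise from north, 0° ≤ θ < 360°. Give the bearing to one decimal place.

Δλ = -177.374 − 153.075 = -330.449°; wrapped into (−180°, 180°]: 29.551°.
θ = atan2( sin Δλ · cos φ₂ , cos φ₁ · sin φ₂ − sin φ₁ · cos φ₂ · cos Δλ )
  = atan2(0.43463, 0.34089) = 51.892° → normalised to [0°, 360°): 51.892°.

51.9°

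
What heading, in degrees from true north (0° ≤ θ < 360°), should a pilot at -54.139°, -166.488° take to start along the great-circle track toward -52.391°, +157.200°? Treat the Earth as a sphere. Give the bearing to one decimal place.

Δλ = 157.200 − -166.488 = 323.688°; wrapped into (−180°, 180°]: -36.312°.
θ = atan2( sin Δλ · cos φ₂ , cos φ₁ · sin φ₂ − sin φ₁ · cos φ₂ · cos Δλ )
  = atan2(-0.36139, -0.06554) = -100.280° → normalised to [0°, 360°): 259.720°.

259.7°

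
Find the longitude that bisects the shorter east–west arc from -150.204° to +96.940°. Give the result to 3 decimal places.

Signed shortest Δλ from -150.204° to +96.940° is -112.856°.
Midpoint longitude = -150.204° + (-112.856°)/2 = -150.204° − 56.428° = -206.632°.
Normalise into (−180°, 180°]: +153.368°.
(The naïve average (-150.204 + +96.940)/2 = -26.632° is on the wrong side of the globe.)

+153.368°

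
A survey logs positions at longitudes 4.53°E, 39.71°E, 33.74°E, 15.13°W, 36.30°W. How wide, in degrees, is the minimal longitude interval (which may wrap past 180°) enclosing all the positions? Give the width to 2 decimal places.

76.01°

Sort the longitudes: -36.30°, -15.13°, +4.53°, +33.74°, +39.71°.
Eastward gaps between consecutive values (wrapping around): 21.17°, 19.66°, 29.21°, 5.97°, 283.99°.
Largest gap = 283.99° ⇒ minimal covering band is its complement: 360° − 283.99° = 76.01°.
Band runs from -36.30° eastward to +39.71°.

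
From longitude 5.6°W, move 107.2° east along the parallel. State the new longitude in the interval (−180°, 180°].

Start at -5.6°; shift +107.2° → +101.6°.
+101.6° already lies in (−180°, 180°].

101.6°E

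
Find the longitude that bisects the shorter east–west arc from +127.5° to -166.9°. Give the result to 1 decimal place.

Signed shortest Δλ from +127.5° to -166.9° is +65.6°.
Midpoint longitude = +127.5° + (+65.6°)/2 = +127.5° + 32.8° = +160.3°.
(The naïve average (+127.5 + -166.9)/2 = -19.7° is on the wrong side of the globe.)

+160.3°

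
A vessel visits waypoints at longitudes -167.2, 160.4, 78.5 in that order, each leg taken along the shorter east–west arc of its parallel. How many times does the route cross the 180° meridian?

Leg 1: -167.2° → +160.4°, shortest Δλ = -32.4° (west) — crosses 180°.
Leg 2: +160.4° → +78.5°, shortest Δλ = -81.9° (west) — does not cross 180°.
Total crossings: 1.

1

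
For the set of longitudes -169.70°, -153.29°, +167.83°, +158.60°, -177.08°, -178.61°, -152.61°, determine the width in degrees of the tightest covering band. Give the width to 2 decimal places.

48.79°

Sort the longitudes: -178.61°, -177.08°, -169.70°, -153.29°, -152.61°, +158.60°, +167.83°.
Eastward gaps between consecutive values (wrapping around): 1.53°, 7.38°, 16.41°, 0.68°, 311.21°, 9.23°, 13.56°.
Largest gap = 311.21° ⇒ minimal covering band is its complement: 360° − 311.21° = 48.79°.
Band runs from +158.60° eastward to -152.61°, crossing the antimeridian.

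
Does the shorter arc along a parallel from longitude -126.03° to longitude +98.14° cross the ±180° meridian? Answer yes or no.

Yes

Naïve |98.14 − -126.03| = 224.17° > 180°, so the shorter arc goes the other way round — across 180°.
Signed shortest Δλ = ((98.14 − -126.03 + 180) mod 360) − 180 = -135.83°.
Going west by 135.83° from -126.03° passes through 180° before reaching +98.14°.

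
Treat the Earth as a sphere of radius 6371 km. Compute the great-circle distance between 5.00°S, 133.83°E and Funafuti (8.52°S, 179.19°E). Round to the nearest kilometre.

5021 km

Δλ = 179.19 − 133.83 = 45.36°.
Δφ = -8.52 − -5.00 = -3.52°.
a = sin²(Δφ/2) + cos φ₁ · cos φ₂ · sin²(Δλ/2) = 0.147418.
c = 2·atan2(√a, √(1−a)) = 0.78814 rad → d = 6371·c ≈ 5021.25 km.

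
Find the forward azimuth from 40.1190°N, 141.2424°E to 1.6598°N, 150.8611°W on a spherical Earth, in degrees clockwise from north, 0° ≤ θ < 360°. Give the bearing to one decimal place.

103.4°

Δλ = -150.8611 − 141.2424 = -292.1035°; wrapped into (−180°, 180°]: 67.8965°.
θ = atan2( sin Δλ · cos φ₂ , cos φ₁ · sin φ₂ − sin φ₁ · cos φ₂ · cos Δλ )
  = atan2(0.92612, -0.22022) = 103.376° → normalised to [0°, 360°): 103.376°.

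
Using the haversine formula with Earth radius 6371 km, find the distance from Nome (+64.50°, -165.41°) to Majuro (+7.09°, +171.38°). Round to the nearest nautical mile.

Δλ = 171.38 − -165.41 = 336.79°; wrapped into (−180°, 180°]: -23.21°.
Δφ = 7.09 − 64.50 = -57.41°.
a = sin²(Δφ/2) + cos φ₁ · cos φ₂ · sin²(Δλ/2) = 0.247976.
c = 2·atan2(√a, √(1−a)) = 1.04252 rad → d = 6371·c ≈ 6641.88 km ≈ 3586.33 nmi.

3586 nmi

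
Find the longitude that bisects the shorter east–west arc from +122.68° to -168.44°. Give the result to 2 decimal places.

+157.12°

Signed shortest Δλ from +122.68° to -168.44° is +68.88°.
Midpoint longitude = +122.68° + (+68.88°)/2 = +122.68° + 34.44° = +157.12°.
(The naïve average (+122.68 + -168.44)/2 = -22.88° is on the wrong side of the globe.)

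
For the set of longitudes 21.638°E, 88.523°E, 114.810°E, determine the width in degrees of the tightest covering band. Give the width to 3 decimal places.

93.172°

Sort the longitudes: +21.638°, +88.523°, +114.810°.
Eastward gaps between consecutive values (wrapping around): 66.885°, 26.287°, 266.828°.
Largest gap = 266.828° ⇒ minimal covering band is its complement: 360° − 266.828° = 93.172°.
Band runs from +21.638° eastward to +114.810°.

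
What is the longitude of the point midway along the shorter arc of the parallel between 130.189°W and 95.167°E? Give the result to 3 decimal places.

162.489°E

Signed shortest Δλ from -130.189° to +95.167° is -134.644°.
Midpoint longitude = -130.189° + (-134.644°)/2 = -130.189° − 67.322° = -197.511°.
Normalise into (−180°, 180°]: +162.489°.
(The naïve average (-130.189 + +95.167)/2 = -17.511° is on the wrong side of the globe.)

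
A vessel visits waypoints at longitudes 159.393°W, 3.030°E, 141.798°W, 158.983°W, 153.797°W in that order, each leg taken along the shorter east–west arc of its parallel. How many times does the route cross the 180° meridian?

Leg 1: -159.393° → +3.030°, shortest Δλ = 162.423° (east) — does not cross 180°.
Leg 2: +3.030° → -141.798°, shortest Δλ = -144.828° (west) — does not cross 180°.
Leg 3: -141.798° → -158.983°, shortest Δλ = -17.185° (west) — does not cross 180°.
Leg 4: -158.983° → -153.797°, shortest Δλ = 5.186° (east) — does not cross 180°.
Total crossings: 0.

0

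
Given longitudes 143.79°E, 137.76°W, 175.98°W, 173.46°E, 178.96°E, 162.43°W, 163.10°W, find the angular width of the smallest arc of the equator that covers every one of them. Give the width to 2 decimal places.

Sort the longitudes: -175.98°, -163.10°, -162.43°, -137.76°, +143.79°, +173.46°, +178.96°.
Eastward gaps between consecutive values (wrapping around): 12.88°, 0.67°, 24.67°, 281.55°, 29.67°, 5.50°, 5.06°.
Largest gap = 281.55° ⇒ minimal covering band is its complement: 360° − 281.55° = 78.45°.
Band runs from +143.79° eastward to -137.76°, crossing the antimeridian.

78.45°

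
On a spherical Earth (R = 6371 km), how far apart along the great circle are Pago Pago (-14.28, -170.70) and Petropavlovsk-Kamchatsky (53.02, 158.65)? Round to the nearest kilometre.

8036 km

Δλ = 158.65 − -170.70 = 329.35°; wrapped into (−180°, 180°]: -30.65°.
Δφ = 53.02 − -14.28 = 67.30°.
a = sin²(Δφ/2) + cos φ₁ · cos φ₂ · sin²(Δλ/2) = 0.347767.
c = 2·atan2(√a, √(1−a)) = 1.26142 rad → d = 6371·c ≈ 8036.49 km.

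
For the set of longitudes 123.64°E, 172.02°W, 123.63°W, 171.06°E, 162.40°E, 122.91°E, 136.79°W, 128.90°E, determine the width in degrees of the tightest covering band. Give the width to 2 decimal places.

113.46°

Sort the longitudes: -172.02°, -136.79°, -123.63°, +122.91°, +123.64°, +128.90°, +162.40°, +171.06°.
Eastward gaps between consecutive values (wrapping around): 35.23°, 13.16°, 246.54°, 0.73°, 5.26°, 33.50°, 8.66°, 16.92°.
Largest gap = 246.54° ⇒ minimal covering band is its complement: 360° − 246.54° = 113.46°.
Band runs from +122.91° eastward to -123.63°, crossing the antimeridian.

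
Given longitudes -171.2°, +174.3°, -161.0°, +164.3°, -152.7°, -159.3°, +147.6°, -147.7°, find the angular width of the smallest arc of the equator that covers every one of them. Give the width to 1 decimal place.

Sort the longitudes: -171.2°, -161.0°, -159.3°, -152.7°, -147.7°, +147.6°, +164.3°, +174.3°.
Eastward gaps between consecutive values (wrapping around): 10.2°, 1.7°, 6.6°, 5.0°, 295.3°, 16.7°, 10.0°, 14.5°.
Largest gap = 295.3° ⇒ minimal covering band is its complement: 360° − 295.3° = 64.7°.
Band runs from +147.6° eastward to -147.7°, crossing the antimeridian.

64.7°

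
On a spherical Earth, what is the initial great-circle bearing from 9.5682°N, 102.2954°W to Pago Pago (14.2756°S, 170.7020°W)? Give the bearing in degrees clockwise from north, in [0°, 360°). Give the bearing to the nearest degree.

Δλ = -170.7020 − -102.2954 = -68.4066°.
θ = atan2( sin Δλ · cos φ₂ , cos φ₁ · sin φ₂ − sin φ₁ · cos φ₂ · cos Δλ )
  = atan2(-0.90111, -0.30244) = -108.553° → normalised to [0°, 360°): 251.447°.

251°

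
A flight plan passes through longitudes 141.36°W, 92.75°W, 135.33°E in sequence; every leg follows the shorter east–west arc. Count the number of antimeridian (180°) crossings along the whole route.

1

Leg 1: -141.36° → -92.75°, shortest Δλ = 48.61° (east) — does not cross 180°.
Leg 2: -92.75° → +135.33°, shortest Δλ = -131.92° (west) — crosses 180°.
Total crossings: 1.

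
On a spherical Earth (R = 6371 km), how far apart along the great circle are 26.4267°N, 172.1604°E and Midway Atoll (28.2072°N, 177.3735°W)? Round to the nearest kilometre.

1052 km

Δλ = -177.3735 − 172.1604 = -349.5339°; wrapped into (−180°, 180°]: 10.4661°.
Δφ = 28.2072 − 26.4267 = 1.7805°.
a = sin²(Δφ/2) + cos φ₁ · cos φ₂ · sin²(Δλ/2) = 0.006806.
c = 2·atan2(√a, √(1−a)) = 0.16519 rad → d = 6371·c ≈ 1052.41 km.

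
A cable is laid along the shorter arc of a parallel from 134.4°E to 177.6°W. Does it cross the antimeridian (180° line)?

Yes

Naïve |-177.6 − 134.4| = 312.0° > 180°, so the shorter arc goes the other way round — across 180°.
Signed shortest Δλ = ((-177.6 − 134.4 + 180) mod 360) − 180 = 48.0°.
Going east by 48.0° from +134.4° passes through 180° before reaching -177.6°.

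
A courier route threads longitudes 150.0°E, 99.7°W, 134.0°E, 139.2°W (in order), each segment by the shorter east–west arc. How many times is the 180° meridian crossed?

Leg 1: +150.0° → -99.7°, shortest Δλ = 110.3° (east) — crosses 180°.
Leg 2: -99.7° → +134.0°, shortest Δλ = -126.3° (west) — crosses 180°.
Leg 3: +134.0° → -139.2°, shortest Δλ = 86.8° (east) — crosses 180°.
Total crossings: 3.

3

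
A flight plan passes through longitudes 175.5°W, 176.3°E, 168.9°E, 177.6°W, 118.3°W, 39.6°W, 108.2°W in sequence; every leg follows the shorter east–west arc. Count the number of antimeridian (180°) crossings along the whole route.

2

Leg 1: -175.5° → +176.3°, shortest Δλ = -8.2° (west) — crosses 180°.
Leg 2: +176.3° → +168.9°, shortest Δλ = -7.4° (west) — does not cross 180°.
Leg 3: +168.9° → -177.6°, shortest Δλ = 13.5° (east) — crosses 180°.
Leg 4: -177.6° → -118.3°, shortest Δλ = 59.3° (east) — does not cross 180°.
Leg 5: -118.3° → -39.6°, shortest Δλ = 78.7° (east) — does not cross 180°.
Leg 6: -39.6° → -108.2°, shortest Δλ = -68.6° (west) — does not cross 180°.
Total crossings: 2.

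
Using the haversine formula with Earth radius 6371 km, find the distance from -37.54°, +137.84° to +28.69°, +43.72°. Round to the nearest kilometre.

12235 km

Δλ = 43.72 − 137.84 = -94.12°.
Δφ = 28.69 − -37.54 = 66.23°.
a = sin²(Δφ/2) + cos φ₁ · cos φ₂ · sin²(Δλ/2) = 0.671244.
c = 2·atan2(√a, √(1−a)) = 1.92036 rad → d = 6371·c ≈ 12234.62 km.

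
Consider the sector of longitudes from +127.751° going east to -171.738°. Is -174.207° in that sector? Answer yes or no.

Yes

Band width going east from +127.751° to -171.738°: ((-171.738 − 127.751) mod 360) = 60.511°.
Offset of -174.207° east of the west edge: ((-174.207 − 127.751) mod 360) = 58.042°.
58.042° ≤ 60.511° ⇒ inside.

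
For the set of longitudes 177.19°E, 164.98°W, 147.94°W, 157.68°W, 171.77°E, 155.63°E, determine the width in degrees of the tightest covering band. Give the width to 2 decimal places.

Sort the longitudes: -164.98°, -157.68°, -147.94°, +155.63°, +171.77°, +177.19°.
Eastward gaps between consecutive values (wrapping around): 7.30°, 9.74°, 303.57°, 16.14°, 5.42°, 17.83°.
Largest gap = 303.57° ⇒ minimal covering band is its complement: 360° − 303.57° = 56.43°.
Band runs from +155.63° eastward to -147.94°, crossing the antimeridian.

56.43°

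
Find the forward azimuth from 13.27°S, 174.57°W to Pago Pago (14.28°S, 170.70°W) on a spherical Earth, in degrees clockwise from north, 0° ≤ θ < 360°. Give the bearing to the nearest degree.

105°

Δλ = -170.70 − -174.57 = 3.87°.
θ = atan2( sin Δλ · cos φ₂ , cos φ₁ · sin φ₂ − sin φ₁ · cos φ₂ · cos Δλ )
  = atan2(0.06541, -0.01813) = 105.496° → normalised to [0°, 360°): 105.496°.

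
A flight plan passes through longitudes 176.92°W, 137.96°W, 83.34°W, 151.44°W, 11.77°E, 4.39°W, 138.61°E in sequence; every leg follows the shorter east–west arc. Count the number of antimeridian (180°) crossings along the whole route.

Leg 1: -176.92° → -137.96°, shortest Δλ = 38.96° (east) — does not cross 180°.
Leg 2: -137.96° → -83.34°, shortest Δλ = 54.62° (east) — does not cross 180°.
Leg 3: -83.34° → -151.44°, shortest Δλ = -68.1° (west) — does not cross 180°.
Leg 4: -151.44° → +11.77°, shortest Δλ = 163.21° (east) — does not cross 180°.
Leg 5: +11.77° → -4.39°, shortest Δλ = -16.16° (west) — does not cross 180°.
Leg 6: -4.39° → +138.61°, shortest Δλ = 143.0° (east) — does not cross 180°.
Total crossings: 0.

0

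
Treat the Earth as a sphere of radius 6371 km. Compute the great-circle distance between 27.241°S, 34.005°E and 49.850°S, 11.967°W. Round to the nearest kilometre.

Δλ = -11.967 − 34.005 = -45.972°.
Δφ = -49.850 − -27.241 = -22.609°.
a = sin²(Δφ/2) + cos φ₁ · cos φ₂ · sin²(Δλ/2) = 0.125847.
c = 2·atan2(√a, √(1−a)) = 0.72529 rad → d = 6371·c ≈ 4620.83 km.

4621 km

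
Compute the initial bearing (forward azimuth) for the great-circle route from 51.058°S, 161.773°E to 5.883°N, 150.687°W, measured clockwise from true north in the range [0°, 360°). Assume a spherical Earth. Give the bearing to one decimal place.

51.4°

Δλ = -150.687 − 161.773 = -312.460°; wrapped into (−180°, 180°]: 47.540°.
θ = atan2( sin Δλ · cos φ₂ , cos φ₁ · sin φ₂ − sin φ₁ · cos φ₂ · cos Δλ )
  = atan2(0.73386, 0.58672) = 51.358° → normalised to [0°, 360°): 51.358°.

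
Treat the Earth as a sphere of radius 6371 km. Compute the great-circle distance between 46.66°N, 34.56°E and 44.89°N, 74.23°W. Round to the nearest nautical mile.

4149 nmi

Δλ = -74.23 − 34.56 = -108.79°.
Δφ = 44.89 − 46.66 = -1.77°.
a = sin²(Δφ/2) + cos φ₁ · cos φ₂ · sin²(Δλ/2) = 0.321666.
c = 2·atan2(√a, √(1−a)) = 1.20610 rad → d = 6371·c ≈ 7684.04 km ≈ 4149.05 nmi.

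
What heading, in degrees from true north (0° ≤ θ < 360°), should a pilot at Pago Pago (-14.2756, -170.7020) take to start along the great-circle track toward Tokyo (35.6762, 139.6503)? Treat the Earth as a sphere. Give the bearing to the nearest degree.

Δλ = 139.6503 − -170.7020 = 310.3523°; wrapped into (−180°, 180°]: -49.6477°.
θ = atan2( sin Δλ · cos φ₂ , cos φ₁ · sin φ₂ − sin φ₁ · cos φ₂ · cos Δλ )
  = atan2(-0.61906, 0.69489) = -41.697° → normalised to [0°, 360°): 318.303°.

318°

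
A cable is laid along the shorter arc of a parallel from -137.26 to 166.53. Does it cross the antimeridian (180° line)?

Yes

Naïve |166.53 − -137.26| = 303.79° > 180°, so the shorter arc goes the other way round — across 180°.
Signed shortest Δλ = ((166.53 − -137.26 + 180) mod 360) − 180 = -56.21°.
Going west by 56.21° from -137.26° passes through 180° before reaching +166.53°.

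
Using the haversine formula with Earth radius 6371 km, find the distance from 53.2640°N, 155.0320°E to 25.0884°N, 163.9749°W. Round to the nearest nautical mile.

Δλ = -163.9749 − 155.0320 = -319.0069°; wrapped into (−180°, 180°]: 40.9931°.
Δφ = 25.0884 − 53.2640 = -28.1756°.
a = sin²(Δφ/2) + cos φ₁ · cos φ₂ · sin²(Δλ/2) = 0.125663.
c = 2·atan2(√a, √(1−a)) = 0.72474 rad → d = 6371·c ≈ 4617.30 km ≈ 2493.14 nmi.

2493 nmi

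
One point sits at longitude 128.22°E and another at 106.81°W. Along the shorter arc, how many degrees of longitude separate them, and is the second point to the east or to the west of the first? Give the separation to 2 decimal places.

124.97° east

Raw difference: -106.81 − 128.22 = -235.03°.
Normalise into (−180°, 180°]: -235.03° + 360° = 124.97°.
Positive ⇒ the second point lies to the east; separation 124.97°.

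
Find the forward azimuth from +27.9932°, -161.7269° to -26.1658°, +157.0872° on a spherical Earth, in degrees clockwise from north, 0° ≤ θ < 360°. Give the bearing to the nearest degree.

Δλ = 157.0872 − -161.7269 = 318.8141°; wrapped into (−180°, 180°]: -41.1859°.
θ = atan2( sin Δλ · cos φ₂ , cos φ₁ · sin φ₂ − sin φ₁ · cos φ₂ · cos Δλ )
  = atan2(-0.59102, -0.70641) = -140.082° → normalised to [0°, 360°): 219.918°.

220°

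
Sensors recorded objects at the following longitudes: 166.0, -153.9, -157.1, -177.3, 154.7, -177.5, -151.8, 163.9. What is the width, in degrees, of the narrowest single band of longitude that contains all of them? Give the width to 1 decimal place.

Sort the longitudes: -177.5°, -177.3°, -157.1°, -153.9°, -151.8°, +154.7°, +163.9°, +166.0°.
Eastward gaps between consecutive values (wrapping around): 0.2°, 20.2°, 3.2°, 2.1°, 306.5°, 9.2°, 2.1°, 16.5°.
Largest gap = 306.5° ⇒ minimal covering band is its complement: 360° − 306.5° = 53.5°.
Band runs from +154.7° eastward to -151.8°, crossing the antimeridian.

53.5°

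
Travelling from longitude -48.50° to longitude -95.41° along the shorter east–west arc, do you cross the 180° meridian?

No

Signed shortest Δλ = ((-95.41 − -48.50 + 180) mod 360) − 180 = -46.91°.
Going west by 46.91° from -48.50° reaches -95.41° without touching 180°.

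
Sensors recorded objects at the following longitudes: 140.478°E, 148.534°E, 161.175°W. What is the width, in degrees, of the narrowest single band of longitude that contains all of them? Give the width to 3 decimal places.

Sort the longitudes: -161.175°, +140.478°, +148.534°.
Eastward gaps between consecutive values (wrapping around): 301.653°, 8.056°, 50.291°.
Largest gap = 301.653° ⇒ minimal covering band is its complement: 360° − 301.653° = 58.347°.
Band runs from +140.478° eastward to -161.175°, crossing the antimeridian.

58.347°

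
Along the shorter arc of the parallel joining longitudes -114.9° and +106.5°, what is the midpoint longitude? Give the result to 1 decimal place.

Signed shortest Δλ from -114.9° to +106.5° is -138.6°.
Midpoint longitude = -114.9° + (-138.6°)/2 = -114.9° − 69.3° = -184.2°.
Normalise into (−180°, 180°]: +175.8°.
(The naïve average (-114.9 + +106.5)/2 = -4.2° is on the wrong side of the globe.)

+175.8°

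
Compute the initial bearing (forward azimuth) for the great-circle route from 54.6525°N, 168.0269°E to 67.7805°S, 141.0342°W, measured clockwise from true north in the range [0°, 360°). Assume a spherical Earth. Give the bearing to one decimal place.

Δλ = -141.0342 − 168.0269 = -309.0611°; wrapped into (−180°, 180°]: 50.9389°.
θ = atan2( sin Δλ · cos φ₂ , cos φ₁ · sin φ₂ − sin φ₁ · cos φ₂ · cos Δλ )
  = atan2(0.29363, -0.72994) = 158.087° → normalised to [0°, 360°): 158.087°.

158.1°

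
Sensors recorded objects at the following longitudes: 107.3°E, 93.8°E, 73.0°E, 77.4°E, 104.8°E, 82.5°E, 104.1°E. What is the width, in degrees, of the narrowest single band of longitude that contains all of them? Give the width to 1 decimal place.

34.3°

Sort the longitudes: +73.0°, +77.4°, +82.5°, +93.8°, +104.1°, +104.8°, +107.3°.
Eastward gaps between consecutive values (wrapping around): 4.4°, 5.1°, 11.3°, 10.3°, 0.7°, 2.5°, 325.7°.
Largest gap = 325.7° ⇒ minimal covering band is its complement: 360° − 325.7° = 34.3°.
Band runs from +73.0° eastward to +107.3°.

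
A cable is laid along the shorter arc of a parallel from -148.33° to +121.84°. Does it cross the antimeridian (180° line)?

Yes

Naïve |121.84 − -148.33| = 270.17° > 180°, so the shorter arc goes the other way round — across 180°.
Signed shortest Δλ = ((121.84 − -148.33 + 180) mod 360) − 180 = -89.83°.
Going west by 89.83° from -148.33° passes through 180° before reaching +121.84°.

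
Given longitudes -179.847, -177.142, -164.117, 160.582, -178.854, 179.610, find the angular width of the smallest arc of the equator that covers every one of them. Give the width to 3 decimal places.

35.301°

Sort the longitudes: -179.847°, -178.854°, -177.142°, -164.117°, +160.582°, +179.610°.
Eastward gaps between consecutive values (wrapping around): 0.993°, 1.712°, 13.025°, 324.699°, 19.028°, 0.543°.
Largest gap = 324.699° ⇒ minimal covering band is its complement: 360° − 324.699° = 35.301°.
Band runs from +160.582° eastward to -164.117°, crossing the antimeridian.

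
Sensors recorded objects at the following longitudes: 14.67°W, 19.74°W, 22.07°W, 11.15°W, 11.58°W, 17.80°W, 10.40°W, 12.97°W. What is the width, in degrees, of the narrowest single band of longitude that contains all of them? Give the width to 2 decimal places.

11.67°

Sort the longitudes: -22.07°, -19.74°, -17.80°, -14.67°, -12.97°, -11.58°, -11.15°, -10.40°.
Eastward gaps between consecutive values (wrapping around): 2.33°, 1.94°, 3.13°, 1.70°, 1.39°, 0.43°, 0.75°, 348.33°.
Largest gap = 348.33° ⇒ minimal covering band is its complement: 360° − 348.33° = 11.67°.
Band runs from -22.07° eastward to -10.40°.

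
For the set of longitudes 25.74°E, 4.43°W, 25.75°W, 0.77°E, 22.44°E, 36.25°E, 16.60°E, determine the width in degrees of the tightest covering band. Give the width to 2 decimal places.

62.00°

Sort the longitudes: -25.75°, -4.43°, +0.77°, +16.60°, +22.44°, +25.74°, +36.25°.
Eastward gaps between consecutive values (wrapping around): 21.32°, 5.20°, 15.83°, 5.84°, 3.30°, 10.51°, 298.00°.
Largest gap = 298.00° ⇒ minimal covering band is its complement: 360° − 298.00° = 62.00°.
Band runs from -25.75° eastward to +36.25°.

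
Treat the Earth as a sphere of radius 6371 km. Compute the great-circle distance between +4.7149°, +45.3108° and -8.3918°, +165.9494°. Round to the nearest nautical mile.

Δλ = 165.9494 − 45.3108 = 120.6386°.
Δφ = -8.3918 − 4.7149 = -13.1067°.
a = sin²(Δφ/2) + cos φ₁ · cos φ₂ · sin²(Δλ/2) = 0.757227.
c = 2·atan2(√a, √(1−a)) = 2.11117 rad → d = 6371·c ≈ 13450.25 km ≈ 7262.55 nmi.

7263 nmi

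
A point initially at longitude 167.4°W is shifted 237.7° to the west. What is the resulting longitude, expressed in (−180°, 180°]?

Start at -167.4°; shift −237.7° → -405.1°.
-405.1° lies outside (−180°, 180°]; add 360° → -45.1°.

45.1°W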